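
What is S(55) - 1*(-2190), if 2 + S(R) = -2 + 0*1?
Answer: 2186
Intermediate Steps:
S(R) = -4 (S(R) = -2 + (-2 + 0*1) = -2 + (-2 + 0) = -2 - 2 = -4)
S(55) - 1*(-2190) = -4 - 1*(-2190) = -4 + 2190 = 2186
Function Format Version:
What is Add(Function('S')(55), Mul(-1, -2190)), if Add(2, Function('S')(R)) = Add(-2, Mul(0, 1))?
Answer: 2186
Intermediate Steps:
Function('S')(R) = -4 (Function('S')(R) = Add(-2, Add(-2, Mul(0, 1))) = Add(-2, Add(-2, 0)) = Add(-2, -2) = -4)
Add(Function('S')(55), Mul(-1, -2190)) = Add(-4, Mul(-1, -2190)) = Add(-4, 2190) = 2186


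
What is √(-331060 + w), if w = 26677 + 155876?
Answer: I*√148507 ≈ 385.37*I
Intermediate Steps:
w = 182553
√(-331060 + w) = √(-331060 + 182553) = √(-148507) = I*√148507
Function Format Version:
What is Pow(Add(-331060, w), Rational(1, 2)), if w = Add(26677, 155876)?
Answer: Mul(I, Pow(148507, Rational(1, 2))) ≈ Mul(385.37, I)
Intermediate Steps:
w = 182553
Pow(Add(-331060, w), Rational(1, 2)) = Pow(Add(-331060, 182553), Rational(1, 2)) = Pow(-148507, Rational(1, 2)) = Mul(I, Pow(148507, Rational(1, 2)))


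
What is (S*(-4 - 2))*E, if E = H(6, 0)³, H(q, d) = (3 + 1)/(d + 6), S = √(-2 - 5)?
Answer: -16*I*√7/9 ≈ -4.7036*I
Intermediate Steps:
S = I*√7 (S = √(-7) = I*√7 ≈ 2.6458*I)
H(q, d) = 4/(6 + d)
E = 8/27 (E = (4/(6 + 0))³ = (4/6)³ = (4*(⅙))³ = (⅔)³ = 8/27 ≈ 0.29630)
(S*(-4 - 2))*E = ((I*√7)*(-4 - 2))*(8/27) = ((I*√7)*(-6))*(8/27) = -6*I*√7*(8/27) = -16*I*√7/9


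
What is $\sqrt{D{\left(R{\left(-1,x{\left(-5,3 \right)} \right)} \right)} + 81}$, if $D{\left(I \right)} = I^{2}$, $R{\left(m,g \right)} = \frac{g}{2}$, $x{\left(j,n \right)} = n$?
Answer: $\frac{3 \sqrt{37}}{2} \approx 9.1241$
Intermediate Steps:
$R{\left(m,g \right)} = \frac{g}{2}$ ($R{\left(m,g \right)} = g \frac{1}{2} = \frac{g}{2}$)
$\sqrt{D{\left(R{\left(-1,x{\left(-5,3 \right)} \right)} \right)} + 81} = \sqrt{\left(\frac{1}{2} \cdot 3\right)^{2} + 81} = \sqrt{\left(\frac{3}{2}\right)^{2} + 81} = \sqrt{\frac{9}{4} + 81} = \sqrt{\frac{333}{4}} = \frac{3 \sqrt{37}}{2}$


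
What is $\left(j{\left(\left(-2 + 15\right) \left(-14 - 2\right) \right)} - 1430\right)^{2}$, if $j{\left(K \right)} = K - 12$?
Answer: $2722500$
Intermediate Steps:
$j{\left(K \right)} = -12 + K$
$\left(j{\left(\left(-2 + 15\right) \left(-14 - 2\right) \right)} - 1430\right)^{2} = \left(\left(-12 + \left(-2 + 15\right) \left(-14 - 2\right)\right) - 1430\right)^{2} = \left(\left(-12 + 13 \left(-16\right)\right) - 1430\right)^{2} = \left(\left(-12 - 208\right) - 1430\right)^{2} = \left(-220 - 1430\right)^{2} = \left(-1650\right)^{2} = 2722500$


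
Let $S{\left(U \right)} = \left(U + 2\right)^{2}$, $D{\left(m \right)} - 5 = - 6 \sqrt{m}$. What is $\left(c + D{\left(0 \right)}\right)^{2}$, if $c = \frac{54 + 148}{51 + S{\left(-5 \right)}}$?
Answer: $\frac{63001}{900} \approx 70.001$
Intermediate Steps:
$D{\left(m \right)} = 5 - 6 \sqrt{m}$
$S{\left(U \right)} = \left(2 + U\right)^{2}$
$c = \frac{101}{30}$ ($c = \frac{54 + 148}{51 + \left(2 - 5\right)^{2}} = \frac{202}{51 + \left(-3\right)^{2}} = \frac{202}{51 + 9} = \frac{202}{60} = 202 \cdot \frac{1}{60} = \frac{101}{30} \approx 3.3667$)
$\left(c + D{\left(0 \right)}\right)^{2} = \left(\frac{101}{30} + \left(5 - 6 \sqrt{0}\right)\right)^{2} = \left(\frac{101}{30} + \left(5 - 0\right)\right)^{2} = \left(\frac{101}{30} + \left(5 + 0\right)\right)^{2} = \left(\frac{101}{30} + 5\right)^{2} = \left(\frac{251}{30}\right)^{2} = \frac{63001}{900}$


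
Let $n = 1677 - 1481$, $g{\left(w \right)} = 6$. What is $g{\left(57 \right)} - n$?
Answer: $-190$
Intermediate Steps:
$n = 196$ ($n = 1677 - 1481 = 196$)
$g{\left(57 \right)} - n = 6 - 196 = -190$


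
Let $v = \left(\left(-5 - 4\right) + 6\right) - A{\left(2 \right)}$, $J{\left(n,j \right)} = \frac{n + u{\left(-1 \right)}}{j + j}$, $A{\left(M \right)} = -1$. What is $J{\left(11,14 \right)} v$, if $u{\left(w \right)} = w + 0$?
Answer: $- \frac{5}{7} \approx -0.71429$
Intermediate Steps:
$u{\left(w \right)} = w$
$J{\left(n,j \right)} = \frac{-1 + n}{2 j}$ ($J{\left(n,j \right)} = \frac{n - 1}{j + j} = \frac{-1 + n}{2 j}$)
$v = -2$ ($v = \left(\left(-5 - 4\right) + 6\right) - -1 = \left(-9 + 6\right) + 1 = -3 + 1 = -2$)
$J{\left(11,14 \right)} v = \frac{-1 + 11}{2 \cdot 14} \left(-2\right) = \frac{1}{2} \cdot \frac{1}{14} \cdot 10 \left(-2\right) = \frac{5}{14} \left(-2\right) = - \frac{5}{7}$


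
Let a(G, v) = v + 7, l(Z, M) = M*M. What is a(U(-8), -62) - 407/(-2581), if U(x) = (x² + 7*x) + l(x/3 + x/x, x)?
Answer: -141548/2581 ≈ -54.842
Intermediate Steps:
l(Z, M) = M²
U(x) = 2*x² + 7*x (U(x) = (x² + 7*x) + x² = 2*x² + 7*x)
a(G, v) = 7 + v
a(U(-8), -62) - 407/(-2581) = (7 - 62) - 407/(-2581) = -55 - 407*(-1/2581) = -55 + 407/2581 = -141548/2581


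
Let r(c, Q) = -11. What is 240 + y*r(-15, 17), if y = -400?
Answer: 4640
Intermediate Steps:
240 + y*r(-15, 17) = 240 - 400*(-11) = 240 + 4400 = 4640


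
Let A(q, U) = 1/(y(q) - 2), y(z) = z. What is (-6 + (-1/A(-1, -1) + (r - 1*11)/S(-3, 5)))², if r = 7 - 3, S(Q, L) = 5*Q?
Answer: 1444/225 ≈ 6.4178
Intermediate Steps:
r = 4
A(q, U) = 1/(-2 + q) (A(q, U) = 1/(q - 2) = 1/(-2 + q))
(-6 + (-1/A(-1, -1) + (r - 1*11)/S(-3, 5)))² = (-6 + (-1/(1/(-2 - 1)) + (4 - 1*11)/((5*(-3)))))² = (-6 + (-1/(1/(-3)) + (4 - 11)/(-15)))² = (-6 + (-1/(-⅓) - 7*(-1/15)))² = (-6 + (-1*(-3) + 7/15))² = (-6 + (3 + 7/15))² = (-6 + 52/15)² = (-38/15)² = 1444/225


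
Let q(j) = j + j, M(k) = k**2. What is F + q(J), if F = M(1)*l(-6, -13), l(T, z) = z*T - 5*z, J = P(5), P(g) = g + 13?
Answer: 179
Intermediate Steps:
P(g) = 13 + g
J = 18 (J = 13 + 5 = 18)
l(T, z) = -5*z + T*z (l(T, z) = T*z - 5*z = -5*z + T*z)
q(j) = 2*j
F = 143 (F = 1**2*(-13*(-5 - 6)) = 1*(-13*(-11)) = 1*143 = 143)
F + q(J) = 143 + 2*18 = 143 + 36 = 179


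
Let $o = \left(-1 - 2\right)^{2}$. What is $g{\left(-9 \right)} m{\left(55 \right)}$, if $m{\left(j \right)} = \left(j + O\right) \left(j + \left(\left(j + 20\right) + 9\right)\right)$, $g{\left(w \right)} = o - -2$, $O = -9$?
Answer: $70334$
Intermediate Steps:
$o = 9$ ($o = \left(-3\right)^{2} = 9$)
$g{\left(w \right)} = 11$ ($g{\left(w \right)} = 9 - -2 = 9 + 2 = 11$)
$m{\left(j \right)} = \left(-9 + j\right) \left(29 + 2 j\right)$ ($m{\left(j \right)} = \left(j - 9\right) \left(j + \left(\left(j + 20\right) + 9\right)\right) = \left(-9 + j\right) \left(j + \left(\left(20 + j\right) + 9\right)\right) = \left(-9 + j\right) \left(j + \left(29 + j\right)\right) = \left(-9 + j\right) \left(29 + 2 j\right)$)
$g{\left(-9 \right)} m{\left(55 \right)} = 11 \left(-261 + 2 \cdot 55^{2} + 11 \cdot 55\right) = 11 \left(-261 + 2 \cdot 3025 + 605\right) = 11 \left(-261 + 6050 + 605\right) = 11 \cdot 6394 = 70334$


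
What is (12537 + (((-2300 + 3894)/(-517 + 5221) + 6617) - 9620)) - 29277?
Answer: -46434739/2352 ≈ -19743.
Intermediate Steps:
(12537 + (((-2300 + 3894)/(-517 + 5221) + 6617) - 9620)) - 29277 = (12537 + ((1594/4704 + 6617) - 9620)) - 29277 = (12537 + ((1594*(1/4704) + 6617) - 9620)) - 29277 = (12537 + ((797/2352 + 6617) - 9620)) - 29277 = (12537 + (15563981/2352 - 9620)) - 29277 = (12537 - 7062259/2352) - 29277 = 22424765/2352 - 29277 = -46434739/2352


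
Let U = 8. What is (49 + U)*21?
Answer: 1197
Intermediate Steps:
(49 + U)*21 = (49 + 8)*21 = 57*21 = 1197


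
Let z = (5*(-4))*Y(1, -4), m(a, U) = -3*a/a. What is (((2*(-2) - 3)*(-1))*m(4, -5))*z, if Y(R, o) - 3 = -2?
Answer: 420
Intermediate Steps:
Y(R, o) = 1 (Y(R, o) = 3 - 2 = 1)
m(a, U) = -3 (m(a, U) = -3*1 = -3)
z = -20 (z = (5*(-4))*1 = -20*1 = -20)
(((2*(-2) - 3)*(-1))*m(4, -5))*z = (((2*(-2) - 3)*(-1))*(-3))*(-20) = (((-4 - 3)*(-1))*(-3))*(-20) = (-7*(-1)*(-3))*(-20) = (7*(-3))*(-20) = -21*(-20) = 420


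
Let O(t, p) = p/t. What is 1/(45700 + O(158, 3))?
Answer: 158/7220603 ≈ 2.1882e-5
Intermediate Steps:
1/(45700 + O(158, 3)) = 1/(45700 + 3/158) = 1/(7220603/158) = 158/7220603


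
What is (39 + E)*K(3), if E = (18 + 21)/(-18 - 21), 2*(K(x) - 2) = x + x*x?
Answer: 304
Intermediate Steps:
K(x) = 2 + x/2 + x²/2 (K(x) = 2 + (x + x*x)/2 = 2 + (x + x²)/2 = 2 + (x/2 + x²/2) = 2 + x/2 + x²/2)
E = -1 (E = 39/(-39) = 39*(-1/39) = -1)
(39 + E)*K(3) = (39 - 1)*(2 + (½)*3 + (½)*3²) = 38*(2 + 3/2 + (½)*9) = 38*(2 + 3/2 + 9/2) = 38*8 = 304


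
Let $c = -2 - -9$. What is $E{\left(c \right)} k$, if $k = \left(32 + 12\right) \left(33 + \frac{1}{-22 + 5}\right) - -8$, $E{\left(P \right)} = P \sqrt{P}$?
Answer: $\frac{173432 \sqrt{7}}{17} \approx 26992.0$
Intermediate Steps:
$c = 7$ ($c = -2 + 9 = 7$)
$E{\left(P \right)} = P^{\frac{3}{2}}$
$k = \frac{24776}{17}$ ($k = 44 \left(33 + \frac{1}{-17}\right) + 8 = 44 \left(33 - \frac{1}{17}\right) + 8 = 44 \cdot \frac{560}{17} + 8 = \frac{24640}{17} + 8 = \frac{24776}{17} \approx 1457.4$)
$E{\left(c \right)} k = 7^{\frac{3}{2}} \cdot \frac{24776}{17} = 7 \sqrt{7} \cdot \frac{24776}{17} = \frac{173432 \sqrt{7}}{17}$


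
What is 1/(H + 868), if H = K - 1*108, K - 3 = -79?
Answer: 1/684 ≈ 0.0014620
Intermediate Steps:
K = -76 (K = 3 - 79 = -76)
H = -184 (H = -76 - 1*108 = -76 - 108 = -184)
1/(H + 868) = 1/(-184 + 868) = 1/684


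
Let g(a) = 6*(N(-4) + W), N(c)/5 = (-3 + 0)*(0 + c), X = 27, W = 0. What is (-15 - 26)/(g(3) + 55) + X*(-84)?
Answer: -941261/415 ≈ -2268.1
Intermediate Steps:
N(c) = -15*c (N(c) = 5*((-3 + 0)*(0 + c)) = 5*(-3*c) = -15*c)
g(a) = 360 (g(a) = 6*(-15*(-4) + 0) = 6*(60 + 0) = 6*60 = 360)
(-15 - 26)/(g(3) + 55) + X*(-84) = (-15 - 26)/(360 + 55) + 27*(-84) = -41/415 - 2268 = -941261/415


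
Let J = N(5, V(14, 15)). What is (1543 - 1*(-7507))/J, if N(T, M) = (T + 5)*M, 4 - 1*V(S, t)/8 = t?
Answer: -905/88 ≈ -10.284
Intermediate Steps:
V(S, t) = 32 - 8*t
N(T, M) = M*(5 + T) (N(T, M) = (5 + T)*M = M*(5 + T))
J = -880 (J = (32 - 8*15)*(5 + 5) = (32 - 120)*10 = -88*10 = -880)
(1543 - 1*(-7507))/J = (1543 - 1*(-7507))/(-880) = (1543 + 7507)*(-1/880) = 9050*(-1/880) = -905/88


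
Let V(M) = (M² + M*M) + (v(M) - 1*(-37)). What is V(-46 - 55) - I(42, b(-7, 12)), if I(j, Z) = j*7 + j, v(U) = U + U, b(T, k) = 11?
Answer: 19901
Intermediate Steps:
v(U) = 2*U
I(j, Z) = 8*j (I(j, Z) = 7*j + j = 8*j)
V(M) = 37 + 2*M + 2*M² (V(M) = (M² + M*M) + (2*M - 1*(-37)) = (M² + M²) + (2*M + 37) = 2*M² + (37 + 2*M) = 37 + 2*M + 2*M²)
V(-46 - 55) - I(42, b(-7, 12)) = (37 + 2*(-46 - 55) + 2*(-46 - 55)²) - 8*42 = (37 + 2*(-101) + 2*(-101)²) - 1*336 = (37 - 202 + 2*10201) - 336 = (37 - 202 + 20402) - 336 = 20237 - 336 = 19901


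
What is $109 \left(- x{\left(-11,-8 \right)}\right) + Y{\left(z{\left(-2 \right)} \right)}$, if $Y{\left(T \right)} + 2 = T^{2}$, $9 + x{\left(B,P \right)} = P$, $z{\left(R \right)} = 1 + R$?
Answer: $1852$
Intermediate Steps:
$x{\left(B,P \right)} = -9 + P$
$Y{\left(T \right)} = -2 + T^{2}$
$109 \left(- x{\left(-11,-8 \right)}\right) + Y{\left(z{\left(-2 \right)} \right)} = 109 \left(- (-9 - 8)\right) - \left(2 - \left(1 - 2\right)^{2}\right) = 109 \left(\left(-1\right) \left(-17\right)\right) - \left(2 - \left(-1\right)^{2}\right) = 109 \cdot 17 + \left(-2 + 1\right) = 1853 - 1 = 1852$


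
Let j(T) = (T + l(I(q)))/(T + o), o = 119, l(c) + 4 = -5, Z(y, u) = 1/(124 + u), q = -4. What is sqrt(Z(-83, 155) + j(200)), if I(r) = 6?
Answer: 2*sqrt(132532378)/29667 ≈ 0.77610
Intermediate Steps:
l(c) = -9 (l(c) = -4 - 5 = -9)
j(T) = (-9 + T)/(119 + T) (j(T) = (T - 9)/(T + 119) = (-9 + T)/(119 + T))
sqrt(Z(-83, 155) + j(200)) = sqrt(1/(124 + 155) + (-9 + 200)/(119 + 200)) = sqrt(1/279 + 191/319) = sqrt(53608/89001) = 2*sqrt(132532378)/29667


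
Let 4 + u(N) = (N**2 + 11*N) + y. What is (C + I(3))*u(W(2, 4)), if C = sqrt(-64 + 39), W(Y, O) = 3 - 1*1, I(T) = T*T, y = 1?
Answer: 207 + 115*I ≈ 207.0 + 115.0*I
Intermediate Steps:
I(T) = T**2
W(Y, O) = 2 (W(Y, O) = 3 - 1 = 2)
C = 5*I (C = sqrt(-25) = 5*I ≈ 5.0*I)
u(N) = -3 + N**2 + 11*N (u(N) = -4 + ((N**2 + 11*N) + 1) = -4 + (1 + N**2 + 11*N) = -3 + N**2 + 11*N)
(C + I(3))*u(W(2, 4)) = (5*I + 3**2)*(-3 + 2**2 + 11*2) = (5*I + 9)*(-3 + 4 + 22) = (9 + 5*I)*23 = 207 + 115*I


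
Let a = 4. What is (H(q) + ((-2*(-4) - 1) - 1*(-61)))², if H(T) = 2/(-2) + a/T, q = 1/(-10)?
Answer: 729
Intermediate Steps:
q = -⅒ ≈ -0.10000
H(T) = -1 + 4/T (H(T) = 2/(-2) + 4/T = 2*(-½) + 4/T = -1 + 4/T)
(H(q) + ((-2*(-4) - 1) - 1*(-61)))² = ((4 - 1*(-⅒))/(-⅒) + ((-2*(-4) - 1) - 1*(-61)))² = (-10*(4 + ⅒) + ((8 - 1) + 61))² = (-10*41/10 + (7 + 61))² = (-41 + 68)² = 27² = 729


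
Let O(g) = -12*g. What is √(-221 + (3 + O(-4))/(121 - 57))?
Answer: I*√14093/8 ≈ 14.839*I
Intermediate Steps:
√(-221 + (3 + O(-4))/(121 - 57)) = √(-221 + (3 - 12*(-4))/(121 - 57)) = √(-221 + (3 + 48)/64) = √(-221 + 51*(1/64)) = √(-221 + 51/64) = √(-14093/64) = I*√14093/8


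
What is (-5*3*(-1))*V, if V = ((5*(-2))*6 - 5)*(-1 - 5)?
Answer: 5850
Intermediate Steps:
V = 390 (V = (-10*6 - 5)*(-6) = (-60 - 5)*(-6) = -65*(-6) = 390)
(-5*3*(-1))*V = (-5*3*(-1))*390 = -15*(-1)*390 = 15*390 = 5850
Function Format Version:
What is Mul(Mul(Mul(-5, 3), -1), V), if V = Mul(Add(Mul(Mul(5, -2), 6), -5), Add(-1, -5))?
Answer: 5850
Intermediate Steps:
V = 390 (V = Mul(Add(Mul(-10, 6), -5), -6) = Mul(Add(-60, -5), -6) = Mul(-65, -6) = 390)
Mul(Mul(Mul(-5, 3), -1), V) = Mul(Mul(Mul(-5, 3), -1), 390) = Mul(Mul(-15, -1), 390) = Mul(15, 390) = 5850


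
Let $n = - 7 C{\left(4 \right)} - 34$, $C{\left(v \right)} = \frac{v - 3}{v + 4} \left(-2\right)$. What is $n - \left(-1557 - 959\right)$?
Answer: $\frac{9935}{4} \approx 2483.8$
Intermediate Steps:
$C{\left(v \right)} = - \frac{2 \left(-3 + v\right)}{4 + v}$ ($C{\left(v \right)} = \frac{-3 + v}{4 + v} \left(-2\right) = - \frac{2 \left(-3 + v\right)}{4 + v}$)
$n = - \frac{129}{4}$ ($n = - 7 \frac{2 \left(3 - 4\right)}{4 + 4} - 34 = - 7 \frac{2 \left(3 - 4\right)}{8} - 34 = - 7 \cdot 2 \cdot \frac{1}{8} \left(-1\right) - 34 = \left(-7\right) \left(- \frac{1}{4}\right) - 34 = \frac{7}{4} - 34 = - \frac{129}{4} \approx -32.25$)
$n - \left(-1557 - 959\right) = - \frac{129}{4} - \left(-1557 - 959\right) = - \frac{129}{4} - -2516 = - \frac{129}{4} + 2516 = \frac{9935}{4}$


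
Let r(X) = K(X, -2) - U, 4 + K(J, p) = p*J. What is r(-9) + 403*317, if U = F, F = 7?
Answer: 127758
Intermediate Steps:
K(J, p) = -4 + J*p (K(J, p) = -4 + p*J = -4 + J*p)
U = 7
r(X) = -11 - 2*X (r(X) = (-4 + X*(-2)) - 1*7 = (-4 - 2*X) - 7 = -11 - 2*X)
r(-9) + 403*317 = (-11 - 2*(-9)) + 403*317 = (-11 + 18) + 127751 = 7 + 127751 = 127758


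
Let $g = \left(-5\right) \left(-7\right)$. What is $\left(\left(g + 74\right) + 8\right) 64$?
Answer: $7488$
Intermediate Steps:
$g = 35$
$\left(\left(g + 74\right) + 8\right) 64 = \left(\left(35 + 74\right) + 8\right) 64 = \left(109 + 8\right) 64 = 117 \cdot 64 = 7488$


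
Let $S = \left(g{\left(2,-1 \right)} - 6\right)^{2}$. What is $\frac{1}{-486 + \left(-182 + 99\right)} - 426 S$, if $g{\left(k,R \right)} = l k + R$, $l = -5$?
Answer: $- \frac{70051867}{569} \approx -1.2311 \cdot 10^{5}$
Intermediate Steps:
$g{\left(k,R \right)} = R - 5 k$ ($g{\left(k,R \right)} = - 5 k + R = R - 5 k$)
$S = 289$ ($S = \left(\left(-1 - 10\right) - 6\right)^{2} = \left(-11 - 6\right)^{2} = \left(-17\right)^{2} = 289$)
$\frac{1}{-486 + \left(-182 + 99\right)} - 426 S = \frac{1}{-486 + \left(-182 + 99\right)} - 123114 = \frac{1}{-486 - 83} - 123114 = \frac{1}{-569} - 123114 = - \frac{1}{569} - 123114 = - \frac{70051867}{569}$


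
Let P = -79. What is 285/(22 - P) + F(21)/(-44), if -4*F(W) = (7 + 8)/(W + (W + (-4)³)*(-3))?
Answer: 501701/177760 ≈ 2.8223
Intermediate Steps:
F(W) = -15/(4*(192 - 2*W)) (F(W) = -(7 + 8)/(4*(W + (W + (-4)³)*(-3))) = -15/(4*(W + (W - 64)*(-3))) = -15/(4*(W + (-64 + W)*(-3))) = -15/(4*(W + (192 - 3*W))) = -15/(4*(192 - 2*W)))
285/(22 - P) + F(21)/(-44) = 285/(22 - 1*(-79)) + (15/(8*(-96 + 21)))/(-44) = 285/(22 + 79) + ((15/8)/(-75))*(-1/44) = 285/101 + ((15/8)*(-1/75))*(-1/44) = 285*(1/101) - 1/40*(-1/44) = 285/101 + 1/1760 = 501701/177760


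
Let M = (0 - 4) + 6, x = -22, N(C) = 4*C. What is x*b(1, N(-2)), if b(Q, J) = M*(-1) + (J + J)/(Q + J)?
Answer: -44/7 ≈ -6.2857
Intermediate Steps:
M = 2 (M = -4 + 6 = 2)
b(Q, J) = -2 + 2*J/(J + Q) (b(Q, J) = 2*(-1) + (J + J)/(Q + J) = -2 + (2*J)/(J + Q) = -2 + 2*J/(J + Q))
x*b(1, N(-2)) = -(-44)/(4*(-2) + 1) = -(-44)/(-8 + 1) = -(-44)/(-7) = -(-44)*(-1)/7 = -22*2/7 = -44/7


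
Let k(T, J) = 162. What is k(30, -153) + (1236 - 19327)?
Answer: -17929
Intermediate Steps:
k(30, -153) + (1236 - 19327) = 162 + (1236 - 19327) = 162 - 18091 = -17929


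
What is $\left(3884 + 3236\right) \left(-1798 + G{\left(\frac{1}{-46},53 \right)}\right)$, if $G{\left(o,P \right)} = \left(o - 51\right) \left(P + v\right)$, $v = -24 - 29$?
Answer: $-12801760$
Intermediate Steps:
$v = -53$
$G{\left(o,P \right)} = \left(-53 + P\right) \left(-51 + o\right)$ ($G{\left(o,P \right)} = \left(o - 51\right) \left(P - 53\right) = \left(-51 + o\right) \left(-53 + P\right) = \left(-53 + P\right) \left(-51 + o\right)$)
$\left(3884 + 3236\right) \left(-1798 + G{\left(\frac{1}{-46},53 \right)}\right) = \left(3884 + 3236\right) \left(-1798 + \left(2703 - \frac{53}{-46} - 2703 + \frac{53}{-46}\right)\right) = 7120 \left(-1798 + \left(2703 - - \frac{53}{46} - 2703 + 53 \left(- \frac{1}{46}\right)\right)\right) = 7120 \left(-1798 + \left(2703 + \frac{53}{46} - 2703 - \frac{53}{46}\right)\right) = 7120 \left(-1798 + 0\right) = 7120 \left(-1798\right) = -12801760$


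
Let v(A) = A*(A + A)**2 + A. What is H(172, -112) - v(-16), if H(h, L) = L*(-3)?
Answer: 16736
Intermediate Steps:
H(h, L) = -3*L
v(A) = A + 4*A**3 (v(A) = A*(2*A)**2 + A = A*(4*A**2) + A = 4*A**3 + A = A + 4*A**3)
H(172, -112) - v(-16) = -3*(-112) - (-16 + 4*(-16)**3) = 336 - (-16 + 4*(-4096)) = 336 - (-16 - 16384) = 336 - 1*(-16400) = 336 + 16400 = 16736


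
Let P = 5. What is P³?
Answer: 125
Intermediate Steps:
P³ = 5³ = 125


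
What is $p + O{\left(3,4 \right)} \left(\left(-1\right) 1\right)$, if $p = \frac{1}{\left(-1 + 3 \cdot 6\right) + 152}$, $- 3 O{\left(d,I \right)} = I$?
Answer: $\frac{679}{507} \approx 1.3393$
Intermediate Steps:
$O{\left(d,I \right)} = - \frac{I}{3}$
$p = \frac{1}{169}$ ($p = \frac{1}{\left(-1 + 18\right) + 152} = \frac{1}{17 + 152} = \frac{1}{169} \approx 0.0059172$)
$p + O{\left(3,4 \right)} \left(\left(-1\right) 1\right) = \frac{1}{169} + \left(- \frac{1}{3}\right) 4 \left(\left(-1\right) 1\right) = \frac{1}{169} - - \frac{4}{3} = \frac{1}{169} + \frac{4}{3} = \frac{679}{507}$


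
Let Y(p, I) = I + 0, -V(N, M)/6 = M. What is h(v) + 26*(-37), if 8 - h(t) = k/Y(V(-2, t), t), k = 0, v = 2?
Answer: -954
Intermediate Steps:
V(N, M) = -6*M
Y(p, I) = I
h(t) = 8 (h(t) = 8 - 0/t = 8 - 1*0 = 8 + 0 = 8)
h(v) + 26*(-37) = 8 + 26*(-37) = 8 - 962 = -954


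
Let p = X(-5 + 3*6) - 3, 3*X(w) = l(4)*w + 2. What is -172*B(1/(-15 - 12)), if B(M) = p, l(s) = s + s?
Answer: -16684/3 ≈ -5561.3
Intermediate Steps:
l(s) = 2*s
X(w) = ⅔ + 8*w/3 (X(w) = ((2*4)*w + 2)/3 = (8*w + 2)/3 = (2 + 8*w)/3 = ⅔ + 8*w/3)
p = 97/3 (p = (⅔ + 8*(-5 + 3*6)/3) - 3 = (⅔ + 8*(-5 + 18)/3) - 3 = (⅔ + (8/3)*13) - 3 = (⅔ + 104/3) - 3 = 106/3 - 3 = 97/3 ≈ 32.333)
B(M) = 97/3
-172*B(1/(-15 - 12)) = -172*97/3 = -16684/3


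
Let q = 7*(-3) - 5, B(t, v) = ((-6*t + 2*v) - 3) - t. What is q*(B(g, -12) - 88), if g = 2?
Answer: 3354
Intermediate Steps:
B(t, v) = -3 - 7*t + 2*v (B(t, v) = (-3 - 6*t + 2*v) - t = -3 - 7*t + 2*v)
q = -26 (q = -21 - 5 = -26)
q*(B(g, -12) - 88) = -26*((-3 - 7*2 + 2*(-12)) - 88) = -26*((-3 - 14 - 24) - 88) = -26*(-41 - 88) = -26*(-129) = 3354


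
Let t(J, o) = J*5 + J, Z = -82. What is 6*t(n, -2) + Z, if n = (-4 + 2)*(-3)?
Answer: 134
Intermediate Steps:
n = 6 (n = -2*(-3) = 6)
t(J, o) = 6*J (t(J, o) = 5*J + J = 6*J)
6*t(n, -2) + Z = 6*(6*6) - 82 = 6*36 - 82 = 216 - 82 = 134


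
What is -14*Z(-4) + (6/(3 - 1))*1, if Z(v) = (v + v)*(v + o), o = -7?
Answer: -1229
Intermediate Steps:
Z(v) = 2*v*(-7 + v) (Z(v) = (v + v)*(v - 7) = (2*v)*(-7 + v) = 2*v*(-7 + v))
-14*Z(-4) + (6/(3 - 1))*1 = -28*(-4)*(-7 - 4) + (6/(3 - 1))*1 = -28*(-4)*(-11) + (6/2)*1 = -14*88 + (6*(1/2))*1 = -1232 + 3*1 = -1232 + 3 = -1229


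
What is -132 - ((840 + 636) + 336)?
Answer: -1944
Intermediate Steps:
-132 - ((840 + 636) + 336) = -132 - (1476 + 336) = -132 - 1*1812 = -132 - 1812 = -1944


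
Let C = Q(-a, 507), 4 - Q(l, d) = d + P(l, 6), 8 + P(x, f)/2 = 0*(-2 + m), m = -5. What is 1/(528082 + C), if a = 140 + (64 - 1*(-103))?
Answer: 1/527595 ≈ 1.8954e-6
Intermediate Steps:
P(x, f) = -16 (P(x, f) = -16 + 2*(0*(-2 - 5)) = -16 + 2*(0*(-7)) = -16 + 2*0 = -16 + 0 = -16)
a = 307 (a = 140 + (64 + 103) = 140 + 167 = 307)
Q(l, d) = 20 - d (Q(l, d) = 4 - (d - 16) = 4 - (-16 + d) = 4 + (16 - d) = 20 - d)
C = -487 (C = 20 - 1*507 = 20 - 507 = -487)
1/(528082 + C) = 1/(528082 - 487) = 1/527595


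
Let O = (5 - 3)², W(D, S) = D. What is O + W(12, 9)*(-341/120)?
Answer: -301/10 ≈ -30.100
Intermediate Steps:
O = 4 (O = 2² = 4)
O + W(12, 9)*(-341/120) = 4 + 12*(-341/120) = 4 - 341/10 = -301/10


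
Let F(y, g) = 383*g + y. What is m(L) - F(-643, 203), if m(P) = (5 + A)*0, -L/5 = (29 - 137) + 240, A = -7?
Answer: -77106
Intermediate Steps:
F(y, g) = y + 383*g
L = -660 (L = -5*((29 - 137) + 240) = -5*(-108 + 240) = -5*132 = -660)
m(P) = 0 (m(P) = (5 - 7)*0 = -2*0 = 0)
m(L) - F(-643, 203) = 0 - (-643 + 383*203) = 0 - (-643 + 77749) = 0 - 1*77106 = 0 - 77106 = -77106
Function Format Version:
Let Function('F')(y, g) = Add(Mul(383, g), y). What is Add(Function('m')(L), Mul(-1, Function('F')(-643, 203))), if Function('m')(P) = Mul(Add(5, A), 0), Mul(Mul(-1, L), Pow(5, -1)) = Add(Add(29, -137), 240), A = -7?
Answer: -77106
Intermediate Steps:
Function('F')(y, g) = Add(y, Mul(383, g))
L = -660 (L = Mul(-5, Add(Add(29, -137), 240)) = Mul(-5, Add(-108, 240)) = Mul(-5, 132) = -660)
Function('m')(P) = 0 (Function('m')(P) = Mul(Add(5, -7), 0) = Mul(-2, 0) = 0)
Add(Function('m')(L), Mul(-1, Function('F')(-643, 203))) = Add(0, Mul(-1, Add(-643, Mul(383, 203)))) = Add(0, Mul(-1, Add(-643, 77749))) = Add(0, Mul(-1, 77106)) = Add(0, -77106) = -77106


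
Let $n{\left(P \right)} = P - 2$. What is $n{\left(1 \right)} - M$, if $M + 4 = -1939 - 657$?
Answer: $2599$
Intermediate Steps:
$M = -2600$ ($M = -4 - 2596 = -2600$)
$n{\left(P \right)} = -2 + P$ ($n{\left(P \right)} = P - 2 = -2 + P$)
$n{\left(1 \right)} - M = \left(-2 + 1\right) - -2600 = -1 + 2600 = 2599$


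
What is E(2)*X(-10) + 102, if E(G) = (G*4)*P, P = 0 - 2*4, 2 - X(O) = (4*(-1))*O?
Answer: 2534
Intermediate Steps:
X(O) = 2 + 4*O (X(O) = 2 - 4*(-1)*O = 2 - (-4)*O = 2 + 4*O)
P = -8 (P = 0 - 8 = -8)
E(G) = -32*G (E(G) = (G*4)*(-8) = (4*G)*(-8) = -32*G)
E(2)*X(-10) + 102 = (-32*2)*(2 + 4*(-10)) + 102 = -64*(2 - 40) + 102 = -64*(-38) + 102 = 2432 + 102 = 2534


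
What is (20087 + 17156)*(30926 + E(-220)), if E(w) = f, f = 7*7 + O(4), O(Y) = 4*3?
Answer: 1154048841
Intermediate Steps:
O(Y) = 12
f = 61 (f = 7*7 + 12 = 49 + 12 = 61)
E(w) = 61
(20087 + 17156)*(30926 + E(-220)) = (20087 + 17156)*(30926 + 61) = 37243*30987 = 1154048841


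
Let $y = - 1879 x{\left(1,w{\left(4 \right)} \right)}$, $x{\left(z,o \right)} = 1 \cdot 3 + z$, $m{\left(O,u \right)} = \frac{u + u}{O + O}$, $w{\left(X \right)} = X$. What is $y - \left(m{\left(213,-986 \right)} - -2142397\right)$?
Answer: $- \frac{457930483}{213} \approx -2.1499 \cdot 10^{6}$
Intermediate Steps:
$m{\left(O,u \right)} = \frac{u}{O}$ ($m{\left(O,u \right)} = \frac{2 u}{2 O} = 2 u \frac{1}{2 O} = \frac{u}{O}$)
$x{\left(z,o \right)} = 3 + z$
$y = -7516$ ($y = - 1879 \left(3 + 1\right) = \left(-1879\right) 4 = -7516$)
$y - \left(m{\left(213,-986 \right)} - -2142397\right) = -7516 - \left(- \frac{986}{213} - -2142397\right) = -7516 - \left(\left(-986\right) \frac{1}{213} + 2142397\right) = -7516 - \left(- \frac{986}{213} + 2142397\right) = -7516 - \frac{456329575}{213} = - \frac{457930483}{213}$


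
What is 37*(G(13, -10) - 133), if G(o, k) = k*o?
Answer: -9731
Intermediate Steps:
37*(G(13, -10) - 133) = 37*(-10*13 - 133) = 37*(-130 - 133) = 37*(-263) = -9731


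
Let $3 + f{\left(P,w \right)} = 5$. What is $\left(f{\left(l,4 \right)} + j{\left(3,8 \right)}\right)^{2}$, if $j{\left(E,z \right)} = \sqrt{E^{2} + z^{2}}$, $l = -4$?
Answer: $\left(2 + \sqrt{73}\right)^{2} \approx 111.18$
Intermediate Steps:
$f{\left(P,w \right)} = 2$ ($f{\left(P,w \right)} = -3 + 5 = 2$)
$\left(f{\left(l,4 \right)} + j{\left(3,8 \right)}\right)^{2} = \left(2 + \sqrt{3^{2} + 8^{2}}\right)^{2} = \left(2 + \sqrt{9 + 64}\right)^{2} = \left(2 + \sqrt{73}\right)^{2}$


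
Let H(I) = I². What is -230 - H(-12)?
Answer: -374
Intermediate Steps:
-230 - H(-12) = -230 - 1*(-12)² = -230 - 1*144 = -230 - 144 = -374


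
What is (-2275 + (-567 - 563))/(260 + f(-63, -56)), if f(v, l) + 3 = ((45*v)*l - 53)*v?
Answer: 3405/9998284 ≈ 0.00034056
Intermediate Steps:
f(v, l) = -3 + v*(-53 + 45*l*v) (f(v, l) = -3 + ((45*v)*l - 53)*v = -3 + (45*l*v - 53)*v = -3 + (-53 + 45*l*v)*v = -3 + v*(-53 + 45*l*v))
(-2275 + (-567 - 563))/(260 + f(-63, -56)) = (-2275 + (-567 - 563))/(260 + (-3 - 53*(-63) + 45*(-56)*(-63)²)) = (-2275 - 1130)/(260 + (-3 + 3339 + 45*(-56)*3969)) = -3405/(260 + (-3 + 3339 - 10001880)) = -3405/(260 - 9998544) = -3405/(-9998284) = -3405*(-1/9998284) = 3405/9998284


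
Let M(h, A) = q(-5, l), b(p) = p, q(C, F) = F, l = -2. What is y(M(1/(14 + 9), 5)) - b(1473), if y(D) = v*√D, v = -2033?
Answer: -1473 - 2033*I*√2 ≈ -1473.0 - 2875.1*I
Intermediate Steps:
M(h, A) = -2
y(D) = -2033*√D
y(M(1/(14 + 9), 5)) - b(1473) = -2033*I*√2 - 1*1473 = -2033*I*√2 - 1473 = -1473 - 2033*I*√2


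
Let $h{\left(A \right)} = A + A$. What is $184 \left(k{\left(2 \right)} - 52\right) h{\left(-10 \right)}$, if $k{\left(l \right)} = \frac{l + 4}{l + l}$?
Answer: $185840$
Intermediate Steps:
$h{\left(A \right)} = 2 A$
$k{\left(l \right)} = \frac{4 + l}{2 l}$
$184 \left(k{\left(2 \right)} - 52\right) h{\left(-10 \right)} = 184 \left(\frac{4 + 2}{2 \cdot 2} - 52\right) 2 \left(-10\right) = 184 \left(\frac{1}{2} \cdot \frac{1}{2} \cdot 6 - 52\right) \left(-20\right) = 184 \left(\frac{3}{2} - 52\right) \left(-20\right) = 184 \left(- \frac{101}{2}\right) \left(-20\right) = \left(-9292\right) \left(-20\right) = 185840$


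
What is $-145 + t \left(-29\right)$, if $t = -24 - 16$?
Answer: $1015$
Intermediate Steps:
$t = -40$
$-145 + t \left(-29\right) = -145 - -1160 = -145 + 1160 = 1015$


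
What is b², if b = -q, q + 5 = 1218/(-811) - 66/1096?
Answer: 8505196478689/197516247184 ≈ 43.061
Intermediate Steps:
q = -2916367/444428 (q = -5 + (1218/(-811) - 66/1096) = -5 + (1218*(-1/811) - 66*1/1096) = -5 + (-1218/811 - 33/548) = -5 - 694227/444428 = -2916367/444428 ≈ -6.5621)
b = 2916367/444428 (b = -1*(-2916367/444428) = 2916367/444428 ≈ 6.5621)
b² = (2916367/444428)² = 8505196478689/197516247184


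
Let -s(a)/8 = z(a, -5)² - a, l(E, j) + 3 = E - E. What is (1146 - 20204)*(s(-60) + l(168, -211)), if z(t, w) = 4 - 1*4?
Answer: 9205014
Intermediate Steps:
l(E, j) = -3 (l(E, j) = -3 + (E - E) = -3 + 0 = -3)
z(t, w) = 0 (z(t, w) = 4 - 4 = 0)
s(a) = 8*a (s(a) = -8*(0² - a) = -8*(0 - a) = -(-8)*a = 8*a)
(1146 - 20204)*(s(-60) + l(168, -211)) = (1146 - 20204)*(8*(-60) - 3) = -19058*(-480 - 3) = -19058*(-483) = 9205014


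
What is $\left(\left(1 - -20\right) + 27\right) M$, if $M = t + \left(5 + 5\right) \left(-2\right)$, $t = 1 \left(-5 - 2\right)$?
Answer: $-1296$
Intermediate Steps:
$t = -7$ ($t = 1 \left(-7\right) = -7$)
$M = -27$ ($M = -7 + \left(5 + 5\right) \left(-2\right) = -7 + 10 \left(-2\right) = -7 - 20 = -27$)
$\left(\left(1 - -20\right) + 27\right) M = \left(\left(1 - -20\right) + 27\right) \left(-27\right) = \left(\left(1 + 20\right) + 27\right) \left(-27\right) = \left(21 + 27\right) \left(-27\right) = 48 \left(-27\right) = -1296$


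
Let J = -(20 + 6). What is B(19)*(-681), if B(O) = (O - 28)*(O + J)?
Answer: -42903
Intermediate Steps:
J = -26 (J = -1*26 = -26)
B(O) = (-28 + O)*(-26 + O) (B(O) = (O - 28)*(O - 26) = (-28 + O)*(-26 + O))
B(19)*(-681) = (728 + 19**2 - 54*19)*(-681) = (728 + 361 - 1026)*(-681) = 63*(-681) = -42903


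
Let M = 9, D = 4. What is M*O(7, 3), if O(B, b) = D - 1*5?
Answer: -9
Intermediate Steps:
O(B, b) = -1 (O(B, b) = 4 - 1*5 = 4 - 5 = -1)
M*O(7, 3) = 9*(-1) = -9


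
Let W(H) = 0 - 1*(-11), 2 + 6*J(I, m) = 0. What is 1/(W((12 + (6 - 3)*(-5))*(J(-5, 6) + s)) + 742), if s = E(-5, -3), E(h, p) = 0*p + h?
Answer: 1/753 ≈ 0.0013280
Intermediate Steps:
J(I, m) = -⅓ (J(I, m) = -⅓ + (⅙)*0 = -⅓ + 0 = -⅓)
E(h, p) = h (E(h, p) = 0 + h = h)
s = -5
W(H) = 11 (W(H) = 0 + 11 = 11)
1/(W((12 + (6 - 3)*(-5))*(J(-5, 6) + s)) + 742) = 1/(11 + 742) = 1/753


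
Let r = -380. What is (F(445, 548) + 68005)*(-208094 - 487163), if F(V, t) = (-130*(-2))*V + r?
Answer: -127457989525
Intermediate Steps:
F(V, t) = -380 + 260*V (F(V, t) = (-130*(-2))*V - 380 = 260*V - 380 = -380 + 260*V)
(F(445, 548) + 68005)*(-208094 - 487163) = ((-380 + 260*445) + 68005)*(-208094 - 487163) = ((-380 + 115700) + 68005)*(-695257) = (115320 + 68005)*(-695257) = 183325*(-695257) = -127457989525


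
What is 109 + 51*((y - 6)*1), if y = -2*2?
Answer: -401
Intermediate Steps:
y = -4
109 + 51*((y - 6)*1) = 109 + 51*((-4 - 6)*1) = 109 + 51*(-10*1) = 109 + 51*(-10) = 109 - 510 = -401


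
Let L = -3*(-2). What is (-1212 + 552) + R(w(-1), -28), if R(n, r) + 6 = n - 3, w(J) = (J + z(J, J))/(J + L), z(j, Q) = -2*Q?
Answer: -3344/5 ≈ -668.80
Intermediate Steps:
L = 6
w(J) = -J/(6 + J) (w(J) = (J - 2*J)/(J + 6) = (-J)/(6 + J) = -J/(6 + J))
R(n, r) = -9 + n (R(n, r) = -6 + (n - 3) = -6 + (-3 + n) = -9 + n)
(-1212 + 552) + R(w(-1), -28) = (-1212 + 552) + (-9 - 1*(-1)/(6 - 1)) = -660 + (-9 - 1*(-1)/5) = -660 + (-9 - 1*(-1)*⅕) = -660 + (-9 + ⅕) = -660 - 44/5 = -3344/5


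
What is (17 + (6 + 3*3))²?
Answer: 1024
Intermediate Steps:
(17 + (6 + 3*3))² = (17 + (6 + 9))² = (17 + 15)² = 32² = 1024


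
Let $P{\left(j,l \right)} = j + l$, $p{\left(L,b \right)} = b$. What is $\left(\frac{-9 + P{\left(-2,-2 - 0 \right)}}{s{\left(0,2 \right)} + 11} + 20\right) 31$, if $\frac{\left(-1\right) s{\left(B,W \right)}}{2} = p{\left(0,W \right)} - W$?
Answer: $\frac{6417}{11} \approx 583.36$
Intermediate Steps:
$s{\left(B,W \right)} = 0$ ($s{\left(B,W \right)} = - 2 \left(W - W\right) = \left(-2\right) 0 = 0$)
$\left(\frac{-9 + P{\left(-2,-2 - 0 \right)}}{s{\left(0,2 \right)} + 11} + 20\right) 31 = \left(\frac{-9 - 4}{0 + 11} + 20\right) 31 = \left(\frac{-9 + \left(-2 + \left(-2 + 0\right)\right)}{11} + 20\right) 31 = \left(\left(-9 - 4\right) \frac{1}{11} + 20\right) 31 = \left(\left(-13\right) \frac{1}{11} + 20\right) 31 = \left(- \frac{13}{11} + 20\right) 31 = \frac{207}{11} \cdot 31 = \frac{6417}{11}$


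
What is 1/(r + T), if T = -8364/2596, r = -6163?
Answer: -649/4001878 ≈ -0.00016217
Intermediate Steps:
T = -2091/649 (T = -8364*1/2596 = -2091/649 ≈ -3.2219)
1/(r + T) = 1/(-6163 - 2091/649) = 1/(-4001878/649) = -649/4001878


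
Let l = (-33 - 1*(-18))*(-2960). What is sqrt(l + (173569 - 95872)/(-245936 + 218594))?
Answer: sqrt(8362471154)/434 ≈ 210.71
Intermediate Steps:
l = 44400 (l = (-33 + 18)*(-2960) = -15*(-2960) = 44400)
sqrt(l + (173569 - 95872)/(-245936 + 218594)) = sqrt(44400 + (173569 - 95872)/(-245936 + 218594)) = sqrt(44400 + 77697/(-27342)) = sqrt(44400 + 77697*(-1/27342)) = sqrt(44400 - 8633/3038) = sqrt(134878567/3038) = sqrt(8362471154)/434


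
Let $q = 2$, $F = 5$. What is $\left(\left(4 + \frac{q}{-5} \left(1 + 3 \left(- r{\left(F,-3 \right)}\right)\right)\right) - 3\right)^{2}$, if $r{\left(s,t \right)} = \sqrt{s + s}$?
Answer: $\frac{369}{25} + \frac{36 \sqrt{10}}{25} \approx 19.314$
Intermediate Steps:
$r{\left(s,t \right)} = \sqrt{2} \sqrt{s}$ ($r{\left(s,t \right)} = \sqrt{2 s} = \sqrt{2} \sqrt{s}$)
$\left(\left(4 + \frac{q}{-5} \left(1 + 3 \left(- r{\left(F,-3 \right)}\right)\right)\right) - 3\right)^{2} = \left(\left(4 + \frac{2}{-5} \left(1 + 3 \left(- \sqrt{2} \sqrt{5}\right)\right)\right) - 3\right)^{2} = \left(\left(4 + 2 \left(- \frac{1}{5}\right) \left(1 + 3 \left(- \sqrt{10}\right)\right)\right) - 3\right)^{2} = \left(\left(4 - \frac{2 \left(1 - 3 \sqrt{10}\right)}{5}\right) - 3\right)^{2} = \left(\left(4 - \left(\frac{2}{5} - \frac{6 \sqrt{10}}{5}\right)\right) - 3\right)^{2} = \left(\left(\frac{18}{5} + \frac{6 \sqrt{10}}{5}\right) - 3\right)^{2} = \left(\frac{3}{5} + \frac{6 \sqrt{10}}{5}\right)^{2}$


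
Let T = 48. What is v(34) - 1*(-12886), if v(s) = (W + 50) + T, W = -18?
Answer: 12966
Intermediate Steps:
v(s) = 80 (v(s) = (-18 + 50) + 48 = 32 + 48 = 80)
v(34) - 1*(-12886) = 80 - 1*(-12886) = 80 + 12886 = 12966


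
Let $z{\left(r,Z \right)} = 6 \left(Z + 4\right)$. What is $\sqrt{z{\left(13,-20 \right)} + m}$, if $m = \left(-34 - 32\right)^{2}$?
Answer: $2 \sqrt{1065} \approx 65.269$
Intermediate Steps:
$m = 4356$ ($m = \left(-66\right)^{2} = 4356$)
$z{\left(r,Z \right)} = 24 + 6 Z$ ($z{\left(r,Z \right)} = 6 \left(4 + Z\right) = 24 + 6 Z$)
$\sqrt{z{\left(13,-20 \right)} + m} = \sqrt{\left(24 + 6 \left(-20\right)\right) + 4356} = \sqrt{\left(24 - 120\right) + 4356} = \sqrt{-96 + 4356} = \sqrt{4260} = 2 \sqrt{1065}$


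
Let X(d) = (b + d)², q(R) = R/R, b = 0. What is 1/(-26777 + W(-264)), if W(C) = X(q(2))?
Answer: -1/26776 ≈ -3.7347e-5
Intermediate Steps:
q(R) = 1
X(d) = d² (X(d) = (0 + d)² = d²)
W(C) = 1 (W(C) = 1² = 1)
1/(-26777 + W(-264)) = 1/(-26777 + 1) = 1/(-26776) = -1/26776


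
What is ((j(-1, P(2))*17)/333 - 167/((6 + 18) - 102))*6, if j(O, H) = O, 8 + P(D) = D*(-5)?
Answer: 18095/1443 ≈ 12.540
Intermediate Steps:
P(D) = -8 - 5*D (P(D) = -8 + D*(-5) = -8 - 5*D)
((j(-1, P(2))*17)/333 - 167/((6 + 18) - 102))*6 = (-1*17/333 - 167/((6 + 18) - 102))*6 = (-17*1/333 - 167/(24 - 102))*6 = (-17/333 - 167/(-78))*6 = (-17/333 - 167*(-1/78))*6 = (-17/333 + 167/78)*6 = (18095/8658)*6 = 18095/1443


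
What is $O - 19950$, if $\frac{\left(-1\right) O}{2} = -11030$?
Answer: $2110$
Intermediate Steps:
$O = 22060$ ($O = \left(-2\right) \left(-11030\right) = 22060$)
$O - 19950 = 22060 - 19950 = 2110$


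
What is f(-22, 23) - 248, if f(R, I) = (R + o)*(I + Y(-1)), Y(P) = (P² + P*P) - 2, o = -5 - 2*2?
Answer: -961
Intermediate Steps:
o = -9 (o = -5 - 4 = -9)
Y(P) = -2 + 2*P² (Y(P) = (P² + P²) - 2 = 2*P² - 2 = -2 + 2*P²)
f(R, I) = I*(-9 + R) (f(R, I) = (R - 9)*(I + (-2 + 2*(-1)²)) = (-9 + R)*(I + (-2 + 2*1)) = (-9 + R)*(I + (-2 + 2)) = (-9 + R)*(I + 0) = (-9 + R)*I = I*(-9 + R))
f(-22, 23) - 248 = 23*(-9 - 22) - 248 = 23*(-31) - 248 = -713 - 248 = -961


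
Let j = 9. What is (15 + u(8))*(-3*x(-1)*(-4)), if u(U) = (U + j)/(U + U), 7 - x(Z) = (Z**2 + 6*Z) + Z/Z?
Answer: 8481/4 ≈ 2120.3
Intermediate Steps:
x(Z) = 6 - Z**2 - 6*Z (x(Z) = 7 - ((Z**2 + 6*Z) + Z/Z) = 7 - ((Z**2 + 6*Z) + 1) = 7 - (1 + Z**2 + 6*Z) = 7 + (-1 - Z**2 - 6*Z) = 6 - Z**2 - 6*Z)
u(U) = (9 + U)/(2*U) (u(U) = (U + 9)/(U + U) = (9 + U)/((2*U)) = (9 + U)*(1/(2*U)) = (9 + U)/(2*U))
(15 + u(8))*(-3*x(-1)*(-4)) = (15 + (1/2)*(9 + 8)/8)*(-3*(6 - 1*(-1)**2 - 6*(-1))*(-4)) = (15 + (1/2)*(1/8)*17)*(-3*(6 - 1*1 + 6)*(-4)) = (15 + 17/16)*(-3*(6 - 1 + 6)*(-4)) = 257*(-3*11*(-4))/16 = 257*(-33*(-4))/16 = (257/16)*132 = 8481/4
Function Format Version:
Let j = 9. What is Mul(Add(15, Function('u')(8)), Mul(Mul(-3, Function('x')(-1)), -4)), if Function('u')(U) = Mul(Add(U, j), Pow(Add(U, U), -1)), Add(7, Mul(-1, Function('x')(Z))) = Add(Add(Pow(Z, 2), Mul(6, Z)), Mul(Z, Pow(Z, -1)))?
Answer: Rational(8481, 4) ≈ 2120.3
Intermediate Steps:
Function('x')(Z) = Add(6, Mul(-1, Pow(Z, 2)), Mul(-6, Z)) (Function('x')(Z) = Add(7, Mul(-1, Add(Add(Pow(Z, 2), Mul(6, Z)), Mul(Z, Pow(Z, -1))))) = Add(7, Mul(-1, Add(Add(Pow(Z, 2), Mul(6, Z)), 1))) = Add(7, Mul(-1, Add(1, Pow(Z, 2), Mul(6, Z)))) = Add(7, Add(-1, Mul(-1, Pow(Z, 2)), Mul(-6, Z))) = Add(6, Mul(-1, Pow(Z, 2)), Mul(-6, Z)))
Function('u')(U) = Mul(Rational(1, 2), Pow(U, -1), Add(9, U)) (Function('u')(U) = Mul(Add(U, 9), Pow(Add(U, U), -1)) = Mul(Add(9, U), Pow(Mul(2, U), -1)) = Mul(Add(9, U), Mul(Rational(1, 2), Pow(U, -1))) = Mul(Rational(1, 2), Pow(U, -1), Add(9, U)))
Mul(Add(15, Function('u')(8)), Mul(Mul(-3, Function('x')(-1)), -4)) = Mul(Add(15, Mul(Rational(1, 2), Pow(8, -1), Add(9, 8))), Mul(Mul(-3, Add(6, Mul(-1, Pow(-1, 2)), Mul(-6, -1))), -4)) = Mul(Add(15, Mul(Rational(1, 2), Rational(1, 8), 17)), Mul(Mul(-3, Add(6, Mul(-1, 1), 6)), -4)) = Mul(Add(15, Rational(17, 16)), Mul(Mul(-3, Add(6, -1, 6)), -4)) = Mul(Rational(257, 16), Mul(Mul(-3, 11), -4)) = Mul(Rational(257, 16), Mul(-33, -4)) = Mul(Rational(257, 16), 132) = Rational(8481, 4)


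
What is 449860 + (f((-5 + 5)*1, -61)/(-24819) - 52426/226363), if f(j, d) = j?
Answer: 101831606754/226363 ≈ 4.4986e+5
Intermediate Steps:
449860 + (f((-5 + 5)*1, -61)/(-24819) - 52426/226363) = 449860 + (((-5 + 5)*1)/(-24819) - 52426/226363) = 449860 + ((0*1)*(-1/24819) - 52426*1/226363) = 449860 + (0*(-1/24819) - 52426/226363) = 449860 + (0 - 52426/226363) = 449860 - 52426/226363 = 101831606754/226363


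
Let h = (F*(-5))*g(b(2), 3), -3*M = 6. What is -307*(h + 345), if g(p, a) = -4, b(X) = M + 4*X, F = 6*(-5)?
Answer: 78285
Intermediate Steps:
M = -2 (M = -1/3*6 = -2)
F = -30
b(X) = -2 + 4*X
h = -600 (h = -30*(-5)*(-4) = 150*(-4) = -600)
-307*(h + 345) = -307*(-600 + 345) = -307*(-255) = 78285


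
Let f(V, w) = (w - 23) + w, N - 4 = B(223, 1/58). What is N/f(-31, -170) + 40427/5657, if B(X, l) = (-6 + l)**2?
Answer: 48609429059/6907943724 ≈ 7.0367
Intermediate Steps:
N = 133865/3364 (N = 4 + (-6 + 1/58)**2 = 4 + (-347/58)**2 = 4 + 120409/3364 = 133865/3364 ≈ 39.793)
f(V, w) = -23 + 2*w (f(V, w) = (-23 + w) + w = -23 + 2*w)
N/f(-31, -170) + 40427/5657 = 133865/(3364*(-23 + 2*(-170))) + 40427/5657 = 133865/(3364*(-23 - 340)) + 40427*(1/5657) = (133865/3364)/(-363) + 40427/5657 = (133865/3364)*(-1/363) + 40427/5657 = -133865/1221132 + 40427/5657 = 48609429059/6907943724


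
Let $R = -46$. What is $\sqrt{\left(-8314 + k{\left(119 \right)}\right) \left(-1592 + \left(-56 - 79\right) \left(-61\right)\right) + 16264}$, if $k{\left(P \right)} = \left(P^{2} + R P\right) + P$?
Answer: $2 \sqrt{821155} \approx 1812.4$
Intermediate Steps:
$k{\left(P \right)} = P^{2} - 45 P$ ($k{\left(P \right)} = \left(P^{2} - 46 P\right) + P = P^{2} - 45 P$)
$\sqrt{\left(-8314 + k{\left(119 \right)}\right) \left(-1592 + \left(-56 - 79\right) \left(-61\right)\right) + 16264} = \sqrt{\left(-8314 + 119 \left(-45 + 119\right)\right) \left(-1592 + \left(-56 - 79\right) \left(-61\right)\right) + 16264} = \sqrt{\left(-8314 + 119 \cdot 74\right) \left(-1592 - -8235\right) + 16264} = \sqrt{\left(-8314 + 8806\right) \left(-1592 + 8235\right) + 16264} = \sqrt{492 \cdot 6643 + 16264} = \sqrt{3268356 + 16264} = \sqrt{3284620} = 2 \sqrt{821155}$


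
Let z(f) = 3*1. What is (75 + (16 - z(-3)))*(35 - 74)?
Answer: -3432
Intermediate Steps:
z(f) = 3
(75 + (16 - z(-3)))*(35 - 74) = (75 + (16 - 1*3))*(35 - 74) = (75 + (16 - 3))*(-39) = (75 + 13)*(-39) = 88*(-39) = -3432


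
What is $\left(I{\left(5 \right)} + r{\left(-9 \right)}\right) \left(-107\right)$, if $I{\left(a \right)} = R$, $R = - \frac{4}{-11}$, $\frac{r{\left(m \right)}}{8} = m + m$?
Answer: $\frac{169060}{11} \approx 15369.0$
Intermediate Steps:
$r{\left(m \right)} = 16 m$ ($r{\left(m \right)} = 8 \left(m + m\right) = 8 \cdot 2 m = 16 m$)
$R = \frac{4}{11}$ ($R = \left(-4\right) \left(- \frac{1}{11}\right) = \frac{4}{11} \approx 0.36364$)
$I{\left(a \right)} = \frac{4}{11}$
$\left(I{\left(5 \right)} + r{\left(-9 \right)}\right) \left(-107\right) = \left(\frac{4}{11} + 16 \left(-9\right)\right) \left(-107\right) = \left(\frac{4}{11} - 144\right) \left(-107\right) = \left(- \frac{1580}{11}\right) \left(-107\right) = \frac{169060}{11}$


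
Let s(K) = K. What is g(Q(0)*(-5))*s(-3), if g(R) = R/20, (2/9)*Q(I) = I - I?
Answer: 0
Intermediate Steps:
Q(I) = 0 (Q(I) = 9*(I - I)/2 = (9/2)*0 = 0)
g(R) = R/20 (g(R) = R*(1/20) = R/20)
g(Q(0)*(-5))*s(-3) = ((0*(-5))/20)*(-3) = ((1/20)*0)*(-3) = 0*(-3) = 0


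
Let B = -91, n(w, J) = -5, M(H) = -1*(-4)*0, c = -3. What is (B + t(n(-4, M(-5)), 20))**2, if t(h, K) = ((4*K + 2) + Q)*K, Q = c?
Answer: 2217121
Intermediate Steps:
Q = -3
M(H) = 0 (M(H) = 4*0 = 0)
t(h, K) = K*(-1 + 4*K) (t(h, K) = ((4*K + 2) - 3)*K = ((2 + 4*K) - 3)*K = (-1 + 4*K)*K = K*(-1 + 4*K))
(B + t(n(-4, M(-5)), 20))**2 = (-91 + 20*(-1 + 4*20))**2 = (-91 + 20*(-1 + 80))**2 = (-91 + 20*79)**2 = (-91 + 1580)**2 = 1489**2 = 2217121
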